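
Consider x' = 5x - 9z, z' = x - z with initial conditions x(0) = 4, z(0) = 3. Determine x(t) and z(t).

Coefficient matrix A = [[5, -9], [1, -1]].
Characteristic polynomial det(A - λI) = λ^2 - 4λ + 4 = 0.
Single eigenvalue λ = 2 with algebraic multiplicity 2.
Eigenvector v = (3,1); generalized eigenvector w with (A-λI)w=v is (-2,-1).
General solution: e^(2t)[K_1·v + K_2·(t·v + w)].
Applying x(0)=4, z(0)=3 gives K_1=-2, K_2=-5.

x(t) = -15te^(2t) + 4e^(2t), z(t) = -5te^(2t) + 3e^(2t)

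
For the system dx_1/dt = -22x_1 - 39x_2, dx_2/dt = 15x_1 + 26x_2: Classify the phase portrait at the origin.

A = [[-22,-39],[15,26]]; det(A-λI) = λ^2 - 4λ + 13.
λ = 2 ± 3i: positive real part.

unstable spiral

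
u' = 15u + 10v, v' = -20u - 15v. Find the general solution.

u(t) = K_1e^(-5t) - K_2e^(5t), v(t) = -2K_1e^(-5t) + K_2e^(5t)

Coefficient matrix A = [[15, 10], [-20, -15]].
Characteristic polynomial det(A - λI) = λ^2 - 25 = 0.
Eigenvalues λ = -5, 5.
For λ=-5: (A-λI) row 1 is [20, 10], so an eigenvector is (1, -2).
For λ=5: (A-λI) row 1 is [10, 10], so an eigenvector is (-1, 1).
General solution: K_1e^(-5t)(1,-2) + K_2e^(5t)(-1,1).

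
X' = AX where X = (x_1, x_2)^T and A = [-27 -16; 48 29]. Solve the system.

x_1(t) = -C_1e^(5t) + 2C_2e^(-3t), x_2(t) = 2C_1e^(5t) - 3C_2e^(-3t)

Coefficient matrix A = [[-27, -16], [48, 29]].
Characteristic polynomial det(A - λI) = λ^2 - 2λ - 15 = 0.
Eigenvalues λ = 5, -3.
For λ=5: (A-λI) row 1 is [-32, -16], so an eigenvector is (-1, 2).
For λ=-3: (A-λI) row 1 is [-24, -16], so an eigenvector is (2, -3).
General solution: C_1e^(5t)(-1,2) + C_2e^(-3t)(2,-3).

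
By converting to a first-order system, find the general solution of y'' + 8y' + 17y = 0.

Let x_1 = y, x_2 = y'. Then x_1' = x_2 and x_2' = -17x_1 - 8x_2.
A = [[0,1],[-17,-8]]; det(A-λI) = λ^2 + 8λ + 17.
Eigenvalues λ = -4 ± i.

y(t) = C_1e^(-4t)cos(t) + C_2e^(-4t)sin(t)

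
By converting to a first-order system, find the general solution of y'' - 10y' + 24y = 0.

y(t) = K_1e^(6t) + K_2e^(4t)

Let x_1 = y, x_2 = y'. Then x_1' = x_2 and x_2' = -24x_1 + 10x_2.
A = [[0,1],[-24,10]]; det(A-λI) = λ^2 - 10λ + 24.
Eigenvalues λ = 6, 4 with eigenvectors (1,6), (1,4).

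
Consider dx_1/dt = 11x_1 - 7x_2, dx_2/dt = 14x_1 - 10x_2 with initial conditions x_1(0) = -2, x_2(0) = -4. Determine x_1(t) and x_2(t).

Coefficient matrix A = [[11, -7], [14, -10]].
Characteristic polynomial det(A - λI) = λ^2 - λ - 12 = 0.
Eigenvalues λ = -3, 4.
For λ=-3: (A-λI) row 1 is [14, -7], so an eigenvector is (1, 2).
For λ=4: (A-λI) row 1 is [7, -7], so an eigenvector is (1, 1).
General solution: C_1e^(-3t)(1,2) + C_2e^(4t)(1,1).
Applying x_1(0)=-2, x_2(0)=-4 gives C_1=-2, C_2=0.

x_1(t) = -2e^(-3t), x_2(t) = -4e^(-3t)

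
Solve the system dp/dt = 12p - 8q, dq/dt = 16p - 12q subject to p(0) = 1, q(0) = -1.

Coefficient matrix A = [[12, -8], [16, -12]].
Characteristic polynomial det(A - λI) = λ^2 - 16 = 0.
Eigenvalues λ = -4, 4.
For λ=-4: (A-λI) row 1 is [16, -8], so an eigenvector is (-1, -2).
For λ=4: (A-λI) row 1 is [8, -8], so an eigenvector is (-1, -1).
General solution: C_1e^(-4t)(-1,-2) + C_2e^(4t)(-1,-1).
Applying p(0)=1, q(0)=-1 gives C_1=2, C_2=-3.

p(t) = 3e^(4t) - 2e^(-4t), q(t) = 3e^(4t) - 4e^(-4t)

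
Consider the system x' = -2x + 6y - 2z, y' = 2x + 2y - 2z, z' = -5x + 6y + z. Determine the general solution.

Coefficient matrix A = [[-2, 6, -2], [2, 2, -2], [-5, 6, 1]].
det(A - λI) = 0 gives eigenvalues λ = -4, 2, 3.
For λ=-4: eigenvector (1,0,1).
For λ=2: eigenvector (1,1,1).
For λ=3: eigenvector (-2,-2,-1).
General solution: C_1e^(-4t)(1,0,1) + C_2e^(2t)(1,1,1) + C_3e^(3t)(-2,-2,-1).

x(t) = C_1e^(-4t) + C_2e^(2t) - 2C_3e^(3t), y(t) = C_2e^(2t) - 2C_3e^(3t), z(t) = C_1e^(-4t) + C_2e^(2t) - C_3e^(3t)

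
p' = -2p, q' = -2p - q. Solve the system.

p(t) = K_1e^(-2t), q(t) = 2K_1e^(-2t) + K_2e^(-t)

Coefficient matrix A = [[-2, 0], [-2, -1]].
Characteristic polynomial det(A - λI) = λ^2 + 3λ + 2 = 0.
Eigenvalues λ = -2, -1.
For λ=-2: (A-λI) row 2 is [-2, 1], so an eigenvector is (1, 2).
For λ=-1: (A-λI) row 1 is [-1, 0], so an eigenvector is (0, 1).
General solution: K_1e^(-2t)(1,2) + K_2e^(-t)(0,1).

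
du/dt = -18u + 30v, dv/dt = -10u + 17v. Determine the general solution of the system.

Coefficient matrix A = [[-18, 30], [-10, 17]].
Characteristic polynomial det(A - λI) = λ^2 + λ - 6 = 0.
Eigenvalues λ = -3, 2.
For λ=-3: (A-λI) row 1 is [-15, 30], so an eigenvector is (2, 1).
For λ=2: (A-λI) row 1 is [-20, 30], so an eigenvector is (3, 2).
General solution: K_1e^(-3t)(2,1) + K_2e^(2t)(3,2).

u(t) = 2K_1e^(-3t) + 3K_2e^(2t), v(t) = K_1e^(-3t) + 2K_2e^(2t)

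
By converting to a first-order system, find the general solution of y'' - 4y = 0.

y(t) = c_1e^(-2t) + c_2e^(2t)

Let x_1 = y, x_2 = y'. Then x_1' = x_2 and x_2' = 4x_1.
A = [[0,1],[4,0]]; det(A-λI) = λ^2 - 4.
Eigenvalues λ = -2, 2 with eigenvectors (1,-2), (1,2).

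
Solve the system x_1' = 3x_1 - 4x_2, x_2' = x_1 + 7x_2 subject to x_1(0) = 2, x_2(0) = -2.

Coefficient matrix A = [[3, -4], [1, 7]].
Characteristic polynomial det(A - λI) = λ^2 - 10λ + 25 = 0.
Single eigenvalue λ = 5 with algebraic multiplicity 2.
Eigenvector v = (2,-1); generalized eigenvector w with (A-λI)w=v is (1,-1).
General solution: e^(5t)[K_1·v + K_2·(t·v + w)].
Applying x_1(0)=2, x_2(0)=-2 gives K_1=0, K_2=2.

x_1(t) = 4te^(5t) + 2e^(5t), x_2(t) = -2te^(5t) - 2e^(5t)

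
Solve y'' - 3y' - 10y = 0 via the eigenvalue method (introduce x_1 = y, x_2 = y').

y(t) = K_1e^(-2t) + K_2e^(5t)

Let x_1 = y, x_2 = y'. Then x_1' = x_2 and x_2' = 10x_1 + 3x_2.
A = [[0,1],[10,3]]; det(A-λI) = λ^2 - 3λ - 10.
Eigenvalues λ = -2, 5 with eigenvectors (1,-2), (1,5).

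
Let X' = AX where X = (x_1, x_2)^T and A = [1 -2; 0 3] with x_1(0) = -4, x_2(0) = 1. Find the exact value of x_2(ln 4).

64

A = [[1,-2],[0,3]]; eigenvalues λ = 1, 3.
Eigenvectors: (1,0) for λ=1, (1,-1) for λ=3.
From the initial condition, c_1 = -3, c_2 = -1.
x_2(ln 4) = (-3)(4^1)(0) + (-1)(4^3)(-1) = 64.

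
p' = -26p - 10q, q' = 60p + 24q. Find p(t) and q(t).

p(t) = -C_1e^(-6t) + C_2e^(4t), q(t) = 2C_1e^(-6t) - 3C_2e^(4t)

Coefficient matrix A = [[-26, -10], [60, 24]].
Characteristic polynomial det(A - λI) = λ^2 + 2λ - 24 = 0.
Eigenvalues λ = -6, 4.
For λ=-6: (A-λI) row 1 is [-20, -10], so an eigenvector is (-1, 2).
For λ=4: (A-λI) row 1 is [-30, -10], so an eigenvector is (1, -3).
General solution: C_1e^(-6t)(-1,2) + C_2e^(4t)(1,-3).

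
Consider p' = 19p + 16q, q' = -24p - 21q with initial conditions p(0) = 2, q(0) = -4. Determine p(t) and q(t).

Coefficient matrix A = [[19, 16], [-24, -21]].
Characteristic polynomial det(A - λI) = λ^2 + 2λ - 15 = 0.
Eigenvalues λ = -5, 3.
For λ=-5: (A-λI) row 1 is [24, 16], so an eigenvector is (-2, 3).
For λ=3: (A-λI) row 1 is [16, 16], so an eigenvector is (1, -1).
General solution: c_1e^(-5t)(-2,3) + c_2e^(3t)(1,-1).
Applying p(0)=2, q(0)=-4 gives c_1=-2, c_2=-2.

p(t) = -2e^(3t) + 4e^(-5t), q(t) = 2e^(3t) - 6e^(-5t)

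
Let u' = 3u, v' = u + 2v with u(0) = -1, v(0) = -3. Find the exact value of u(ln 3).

A = [[3,0],[1,2]]; eigenvalues λ = 2, 3.
Eigenvectors: (0,-1) for λ=2, (1,1) for λ=3.
From the initial condition, c_1 = 2, c_2 = -1.
u(ln 3) = (2)(3^2)(0) + (-1)(3^3)(1) = -27.

-27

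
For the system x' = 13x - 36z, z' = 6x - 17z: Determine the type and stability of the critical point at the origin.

A = [[13,-36],[6,-17]]; det(A-λI) = λ^2 + 4λ - 5.
λ = -5, 1: opposite signs.

saddle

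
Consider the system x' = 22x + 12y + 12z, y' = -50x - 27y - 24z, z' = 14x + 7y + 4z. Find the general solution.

x(t) = -2C_2e^(4t) - C_3e^(-2t), y(t) = -C_1e^(-3t) + 4C_2e^(4t) + 2C_3e^(-2t), z(t) = C_1e^(-3t) - C_2e^(4t)

Coefficient matrix A = [[22, 12, 12], [-50, -27, -24], [14, 7, 4]].
det(A - λI) = 0 gives eigenvalues λ = -3, 4, -2.
For λ=-3: eigenvector (0,-1,1).
For λ=4: eigenvector (-2,4,-1).
For λ=-2: eigenvector (-1,2,0).
General solution: C_1e^(-3t)(0,-1,1) + C_2e^(4t)(-2,4,-1) + C_3e^(-2t)(-1,2,0).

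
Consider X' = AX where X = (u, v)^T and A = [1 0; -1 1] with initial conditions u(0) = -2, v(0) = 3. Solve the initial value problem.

Coefficient matrix A = [[1, 0], [-1, 1]].
Characteristic polynomial det(A - λI) = λ^2 - 2λ + 1 = 0.
Single eigenvalue λ = 1 with algebraic multiplicity 2.
Eigenvector v = (0,-1); generalized eigenvector w with (A-λI)w=v is (1,3).
General solution: e^(t)[c_1·v + c_2·(t·v + w)].
Applying u(0)=-2, v(0)=3 gives c_1=-9, c_2=-2.

u(t) = -2e^(t), v(t) = 2te^(t) + 3e^(t)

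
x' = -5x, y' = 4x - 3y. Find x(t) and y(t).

x(t) = c_1e^(-5t), y(t) = -2c_1e^(-5t) + c_2e^(-3t)

Coefficient matrix A = [[-5, 0], [4, -3]].
Characteristic polynomial det(A - λI) = λ^2 + 8λ + 15 = 0.
Eigenvalues λ = -5, -3.
For λ=-5: (A-λI) row 2 is [4, 2], so an eigenvector is (1, -2).
For λ=-3: (A-λI) row 1 is [-2, 0], so an eigenvector is (0, 1).
General solution: c_1e^(-5t)(1,-2) + c_2e^(-3t)(0,1).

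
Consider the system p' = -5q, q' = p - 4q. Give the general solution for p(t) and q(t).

Coefficient matrix A = [[0, -5], [1, -4]].
Characteristic polynomial det(A - λI) = λ^2 + 4λ + 5 = 0.
Eigenvalues λ = -2 ± i (complex conjugate pair).
For λ=-2+i: an eigenvector is (1,0) - i(2,1) = (1 - 2i, 0 - i).
A real fundamental pair from Re and Im of e^((-2+i)t)v: X_1 = e^(-2t)(cos(t)·(1,0) + sin(t)·(2,1)), X_2 = e^(-2t)(sin(t)·(1,0) - cos(t)·(2,1)).
General solution: c_1X_1 + c_2X_2.

p(t) = 2c_1e^(-2t)sin(t) + c_1e^(-2t)cos(t) + c_2e^(-2t)sin(t) - 2c_2e^(-2t)cos(t), q(t) = c_1e^(-2t)sin(t) - c_2e^(-2t)cos(t)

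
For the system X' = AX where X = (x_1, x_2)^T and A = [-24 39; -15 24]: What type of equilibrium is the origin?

center

A = [[-24,39],[-15,24]]; det(A-λI) = λ^2 + 9.
λ = 0 ± 3i: zero real part.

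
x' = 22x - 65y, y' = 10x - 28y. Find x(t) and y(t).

x(t) = -2K_1e^(-3t)sin(5t) - 3K_1e^(-3t)cos(5t) - 3K_2e^(-3t)sin(5t) + 2K_2e^(-3t)cos(5t), y(t) = -K_1e^(-3t)sin(5t) - K_1e^(-3t)cos(5t) - K_2e^(-3t)sin(5t) + K_2e^(-3t)cos(5t)

Coefficient matrix A = [[22, -65], [10, -28]].
Characteristic polynomial det(A - λI) = λ^2 + 6λ + 34 = 0.
Eigenvalues λ = -3 ± 5i (complex conjugate pair).
For λ=-3+5i: an eigenvector is (-3,-1) - i(-2,-1) = (-3 + 2i, -1 + i).
A real fundamental pair from Re and Im of e^((-3+5i)t)v: X_1 = e^(-3t)(cos(5t)·(-3,-1) + sin(5t)·(-2,-1)), X_2 = e^(-3t)(sin(5t)·(-3,-1) - cos(5t)·(-2,-1)).
General solution: K_1X_1 + K_2X_2.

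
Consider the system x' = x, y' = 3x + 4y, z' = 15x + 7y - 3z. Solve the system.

x(t) = c_1e^(t), y(t) = -c_1e^(t) + c_3e^(4t), z(t) = 2c_1e^(t) + c_2e^(-3t) + c_3e^(4t)

Coefficient matrix A = [[1, 0, 0], [3, 4, 0], [15, 7, -3]].
det(A - λI) = 0 gives eigenvalues λ = 1, -3, 4.
For λ=1: eigenvector (1,-1,2).
For λ=-3: eigenvector (0,0,1).
For λ=4: eigenvector (0,1,1).
General solution: c_1e^(t)(1,-1,2) + c_2e^(-3t)(0,0,1) + c_3e^(4t)(0,1,1).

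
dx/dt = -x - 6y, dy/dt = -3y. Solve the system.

Coefficient matrix A = [[-1, -6], [0, -3]].
Characteristic polynomial det(A - λI) = λ^2 + 4λ + 3 = 0.
Eigenvalues λ = -1, -3.
For λ=-1: (A-λI) row 1 is [0, -6], so an eigenvector is (1, 0).
For λ=-3: (A-λI) row 1 is [2, -6], so an eigenvector is (3, 1).
General solution: K_1e^(-t)(1,0) + K_2e^(-3t)(3,1).

x(t) = K_1e^(-t) + 3K_2e^(-3t), y(t) = K_2e^(-3t)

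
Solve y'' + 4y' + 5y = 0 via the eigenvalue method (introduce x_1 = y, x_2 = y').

Let x_1 = y, x_2 = y'. Then x_1' = x_2 and x_2' = -5x_1 - 4x_2.
A = [[0,1],[-5,-4]]; det(A-λI) = λ^2 + 4λ + 5.
Eigenvalues λ = -2 ± i.

y(t) = c_1e^(-2t)cos(t) + c_2e^(-2t)sin(t)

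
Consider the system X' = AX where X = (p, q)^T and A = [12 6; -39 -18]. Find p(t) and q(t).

Coefficient matrix A = [[12, 6], [-39, -18]].
Characteristic polynomial det(A - λI) = λ^2 + 6λ + 18 = 0.
Eigenvalues λ = -3 ± 3i (complex conjugate pair).
For λ=-3+3i: an eigenvector is (1,-3) - i(-1,2) = (1 + i, -3 - 2i).
A real fundamental pair from Re and Im of e^((-3+3i)t)v: X_1 = e^(-3t)(cos(3t)·(1,-3) + sin(3t)·(-1,2)), X_2 = e^(-3t)(sin(3t)·(1,-3) - cos(3t)·(-1,2)).
General solution: c_1X_1 + c_2X_2.

p(t) = -c_1e^(-3t)sin(3t) + c_1e^(-3t)cos(3t) + c_2e^(-3t)sin(3t) + c_2e^(-3t)cos(3t), q(t) = 2c_1e^(-3t)sin(3t) - 3c_1e^(-3t)cos(3t) - 3c_2e^(-3t)sin(3t) - 2c_2e^(-3t)cos(3t)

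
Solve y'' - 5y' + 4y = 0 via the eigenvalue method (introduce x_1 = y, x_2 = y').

y(t) = C_1e^(4t) + C_2e^(t)

Let x_1 = y, x_2 = y'. Then x_1' = x_2 and x_2' = -4x_1 + 5x_2.
A = [[0,1],[-4,5]]; det(A-λI) = λ^2 - 5λ + 4.
Eigenvalues λ = 4, 1 with eigenvectors (1,4), (1,1).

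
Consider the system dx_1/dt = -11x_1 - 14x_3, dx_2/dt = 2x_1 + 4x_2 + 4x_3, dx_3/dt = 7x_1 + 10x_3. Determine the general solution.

x_1(t) = -2c_1e^(-4t) - c_3e^(3t), x_2(t) = c_2e^(4t) - 2c_3e^(3t), x_3(t) = c_1e^(-4t) + c_3e^(3t)

Coefficient matrix A = [[-11, 0, -14], [2, 4, 4], [7, 0, 10]].
det(A - λI) = 0 gives eigenvalues λ = -4, 4, 3.
For λ=-4: eigenvector (-2,0,1).
For λ=4: eigenvector (0,1,0).
For λ=3: eigenvector (-1,-2,1).
General solution: c_1e^(-4t)(-2,0,1) + c_2e^(4t)(0,1,0) + c_3e^(3t)(-1,-2,1).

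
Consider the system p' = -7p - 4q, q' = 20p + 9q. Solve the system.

p(t) = c_1e^(t)sin(4t) - c_2e^(t)cos(4t), q(t) = -2c_1e^(t)sin(4t) - c_1e^(t)cos(4t) - c_2e^(t)sin(4t) + 2c_2e^(t)cos(4t)

Coefficient matrix A = [[-7, -4], [20, 9]].
Characteristic polynomial det(A - λI) = λ^2 - 2λ + 17 = 0.
Eigenvalues λ = 1 ± 4i (complex conjugate pair).
For λ=1+4i: an eigenvector is (0,-1) - i(1,-2) = (0 - i, -1 + 2i).
A real fundamental pair from Re and Im of e^((1+4i)t)v: X_1 = e^(t)(cos(4t)·(0,-1) + sin(4t)·(1,-2)), X_2 = e^(t)(sin(4t)·(0,-1) - cos(4t)·(1,-2)).
General solution: c_1X_1 + c_2X_2.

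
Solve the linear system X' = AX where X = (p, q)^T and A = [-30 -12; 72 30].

p(t) = -c_1e^(-6t) + c_2e^(6t), q(t) = 2c_1e^(-6t) - 3c_2e^(6t)

Coefficient matrix A = [[-30, -12], [72, 30]].
Characteristic polynomial det(A - λI) = λ^2 - 36 = 0.
Eigenvalues λ = -6, 6.
For λ=-6: (A-λI) row 1 is [-24, -12], so an eigenvector is (-1, 2).
For λ=6: (A-λI) row 1 is [-36, -12], so an eigenvector is (1, -3).
General solution: c_1e^(-6t)(-1,2) + c_2e^(6t)(1,-3).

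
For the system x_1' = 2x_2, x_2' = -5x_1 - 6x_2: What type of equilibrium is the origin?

A = [[0,2],[-5,-6]]; det(A-λI) = λ^2 + 6λ + 10.
λ = -3 ± i: negative real part.

stable spiral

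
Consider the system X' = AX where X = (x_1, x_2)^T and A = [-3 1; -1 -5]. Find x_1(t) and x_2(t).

x_1(t) = -C_1e^(-4t) - C_2te^(-4t) + 2C_2e^(-4t), x_2(t) = C_1e^(-4t) + C_2te^(-4t) - 3C_2e^(-4t)

Coefficient matrix A = [[-3, 1], [-1, -5]].
Characteristic polynomial det(A - λI) = λ^2 + 8λ + 16 = 0.
Single eigenvalue λ = -4 with algebraic multiplicity 2.
Eigenvector v = (-1,1); generalized eigenvector w with (A-λI)w=v is (2,-3).
General solution: e^(-4t)[C_1·v + C_2·(t·v + w)].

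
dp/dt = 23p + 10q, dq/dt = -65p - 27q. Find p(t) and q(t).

Coefficient matrix A = [[23, 10], [-65, -27]].
Characteristic polynomial det(A - λI) = λ^2 + 4λ + 29 = 0.
Eigenvalues λ = -2 ± 5i (complex conjugate pair).
For λ=-2+5i: an eigenvector is (-1,3) - i(1,-2) = (-1 - i, 3 + 2i).
A real fundamental pair from Re and Im of e^((-2+5i)t)v: X_1 = e^(-2t)(cos(5t)·(-1,3) + sin(5t)·(1,-2)), X_2 = e^(-2t)(sin(5t)·(-1,3) - cos(5t)·(1,-2)).
General solution: K_1X_1 + K_2X_2.

p(t) = K_1e^(-2t)sin(5t) - K_1e^(-2t)cos(5t) - K_2e^(-2t)sin(5t) - K_2e^(-2t)cos(5t), q(t) = -2K_1e^(-2t)sin(5t) + 3K_1e^(-2t)cos(5t) + 3K_2e^(-2t)sin(5t) + 2K_2e^(-2t)cos(5t)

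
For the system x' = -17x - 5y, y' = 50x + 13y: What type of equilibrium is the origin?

stable spiral

A = [[-17,-5],[50,13]]; det(A-λI) = λ^2 + 4λ + 29.
λ = -2 ± 5i: negative real part.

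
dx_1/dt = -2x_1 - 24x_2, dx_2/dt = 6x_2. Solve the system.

x_1(t) = -3c_1e^(6t) + c_2e^(-2t), x_2(t) = c_1e^(6t)

Coefficient matrix A = [[-2, -24], [0, 6]].
Characteristic polynomial det(A - λI) = λ^2 - 4λ - 12 = 0.
Eigenvalues λ = 6, -2.
For λ=6: (A-λI) row 1 is [-8, -24], so an eigenvector is (-3, 1).
For λ=-2: (A-λI) row 1 is [0, -24], so an eigenvector is (1, 0).
General solution: c_1e^(6t)(-3,1) + c_2e^(-2t)(1,0).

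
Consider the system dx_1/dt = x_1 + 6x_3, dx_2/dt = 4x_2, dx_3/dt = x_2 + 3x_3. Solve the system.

Coefficient matrix A = [[1, 0, 6], [0, 4, 0], [0, 1, 3]].
det(A - λI) = 0 gives eigenvalues λ = 1, 4, 3.
For λ=1: eigenvector (1,0,0).
For λ=4: eigenvector (2,1,1).
For λ=3: eigenvector (3,0,1).
General solution: c_1e^(t)(1,0,0) + c_2e^(4t)(2,1,1) + c_3e^(3t)(3,0,1).

x_1(t) = c_1e^(t) + 2c_2e^(4t) + 3c_3e^(3t), x_2(t) = c_2e^(4t), x_3(t) = c_2e^(4t) + c_3e^(3t)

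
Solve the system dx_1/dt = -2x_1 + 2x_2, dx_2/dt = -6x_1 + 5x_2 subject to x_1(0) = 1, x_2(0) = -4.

x_1(t) = -11e^(2t) + 12e^(t), x_2(t) = -22e^(2t) + 18e^(t)

Coefficient matrix A = [[-2, 2], [-6, 5]].
Characteristic polynomial det(A - λI) = λ^2 - 3λ + 2 = 0.
Eigenvalues λ = 2, 1.
For λ=2: (A-λI) row 1 is [-4, 2], so an eigenvector is (1, 2).
For λ=1: (A-λI) row 1 is [-3, 2], so an eigenvector is (-2, -3).
General solution: c_1e^(2t)(1,2) + c_2e^(t)(-2,-3).
Applying x_1(0)=1, x_2(0)=-4 gives c_1=-11, c_2=-6.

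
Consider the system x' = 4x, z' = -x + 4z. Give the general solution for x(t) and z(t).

x(t) = K_2e^(4t), z(t) = -K_1e^(4t) - K_2te^(4t) + 2K_2e^(4t)

Coefficient matrix A = [[4, 0], [-1, 4]].
Characteristic polynomial det(A - λI) = λ^2 - 8λ + 16 = 0.
Single eigenvalue λ = 4 with algebraic multiplicity 2.
Eigenvector v = (0,-1); generalized eigenvector w with (A-λI)w=v is (1,2).
General solution: e^(4t)[K_1·v + K_2·(t·v + w)].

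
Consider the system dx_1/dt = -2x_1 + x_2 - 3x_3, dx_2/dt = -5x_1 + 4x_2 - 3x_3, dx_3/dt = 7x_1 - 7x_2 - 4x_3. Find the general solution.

Coefficient matrix A = [[-2, 1, -3], [-5, 4, -3], [7, -7, -4]].
det(A - λI) = 0 gives eigenvalues λ = -1, 3, -4.
For λ=-1: eigenvector (1,1,0).
For λ=3: eigenvector (-1,-2,1).
For λ=-4: eigenvector (1,1,1).
General solution: K_1e^(-t)(1,1,0) + K_2e^(3t)(-1,-2,1) + K_3e^(-4t)(1,1,1).

x_1(t) = K_1e^(-t) - K_2e^(3t) + K_3e^(-4t), x_2(t) = K_1e^(-t) - 2K_2e^(3t) + K_3e^(-4t), x_3(t) = K_2e^(3t) + K_3e^(-4t)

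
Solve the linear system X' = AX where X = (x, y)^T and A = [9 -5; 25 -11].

x(t) = C_1e^(-t)cos(5t) + C_2e^(-t)sin(5t), y(t) = C_1e^(-t)sin(5t) + 2C_1e^(-t)cos(5t) + 2C_2e^(-t)sin(5t) - C_2e^(-t)cos(5t)

Coefficient matrix A = [[9, -5], [25, -11]].
Characteristic polynomial det(A - λI) = λ^2 + 2λ + 26 = 0.
Eigenvalues λ = -1 ± 5i (complex conjugate pair).
For λ=-1+5i: an eigenvector is (1,2) - i(0,1) = (1, 2 - i).
A real fundamental pair from Re and Im of e^((-1+5i)t)v: X_1 = e^(-t)(cos(5t)·(1,2) + sin(5t)·(0,1)), X_2 = e^(-t)(sin(5t)·(1,2) - cos(5t)·(0,1)).
General solution: C_1X_1 + C_2X_2.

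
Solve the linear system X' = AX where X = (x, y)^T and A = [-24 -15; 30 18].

Coefficient matrix A = [[-24, -15], [30, 18]].
Characteristic polynomial det(A - λI) = λ^2 + 6λ + 18 = 0.
Eigenvalues λ = -3 ± 3i (complex conjugate pair).
For λ=-3+3i: an eigenvector is (-1,1) - i(2,-3) = (-1 - 2i, 1 + 3i).
A real fundamental pair from Re and Im of e^((-3+3i)t)v: X_1 = e^(-3t)(cos(3t)·(-1,1) + sin(3t)·(2,-3)), X_2 = e^(-3t)(sin(3t)·(-1,1) - cos(3t)·(2,-3)).
General solution: C_1X_1 + C_2X_2.

x(t) = 2C_1e^(-3t)sin(3t) - C_1e^(-3t)cos(3t) - C_2e^(-3t)sin(3t) - 2C_2e^(-3t)cos(3t), y(t) = -3C_1e^(-3t)sin(3t) + C_1e^(-3t)cos(3t) + C_2e^(-3t)sin(3t) + 3C_2e^(-3t)cos(3t)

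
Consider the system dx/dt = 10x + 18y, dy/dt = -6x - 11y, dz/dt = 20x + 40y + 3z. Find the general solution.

Coefficient matrix A = [[10, 18, 0], [-6, -11, 0], [20, 40, 3]].
det(A - λI) = 0 gives eigenvalues λ = -2, 1, 3.
For λ=-2: eigenvector (3,-2,4).
For λ=1: eigenvector (2,-1,0).
For λ=3: eigenvector (0,0,1).
General solution: c_1e^(-2t)(3,-2,4) + c_2e^(t)(2,-1,0) + c_3e^(3t)(0,0,1).

x(t) = 3c_1e^(-2t) + 2c_2e^(t), y(t) = -2c_1e^(-2t) - c_2e^(t), z(t) = 4c_1e^(-2t) + c_3e^(3t)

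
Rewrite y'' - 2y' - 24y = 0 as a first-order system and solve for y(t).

y(t) = K_1e^(6t) + K_2e^(-4t)

Let x_1 = y, x_2 = y'. Then x_1' = x_2 and x_2' = 24x_1 + 2x_2.
A = [[0,1],[24,2]]; det(A-λI) = λ^2 - 2λ - 24.
Eigenvalues λ = 6, -4 with eigenvectors (1,6), (1,-4).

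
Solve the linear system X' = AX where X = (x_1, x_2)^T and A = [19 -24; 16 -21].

Coefficient matrix A = [[19, -24], [16, -21]].
Characteristic polynomial det(A - λI) = λ^2 + 2λ - 15 = 0.
Eigenvalues λ = -5, 3.
For λ=-5: (A-λI) row 1 is [24, -24], so an eigenvector is (-1, -1).
For λ=3: (A-λI) row 1 is [16, -24], so an eigenvector is (3, 2).
General solution: C_1e^(-5t)(-1,-1) + C_2e^(3t)(3,2).

x_1(t) = -C_1e^(-5t) + 3C_2e^(3t), x_2(t) = -C_1e^(-5t) + 2C_2e^(3t)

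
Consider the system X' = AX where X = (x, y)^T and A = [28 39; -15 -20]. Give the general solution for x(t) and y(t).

x(t) = 3c_1e^(4t)sin(3t) + 2c_1e^(4t)cos(3t) + 2c_2e^(4t)sin(3t) - 3c_2e^(4t)cos(3t), y(t) = -2c_1e^(4t)sin(3t) - c_1e^(4t)cos(3t) - c_2e^(4t)sin(3t) + 2c_2e^(4t)cos(3t)

Coefficient matrix A = [[28, 39], [-15, -20]].
Characteristic polynomial det(A - λI) = λ^2 - 8λ + 25 = 0.
Eigenvalues λ = 4 ± 3i (complex conjugate pair).
For λ=4+3i: an eigenvector is (2,-1) - i(3,-2) = (2 - 3i, -1 + 2i).
A real fundamental pair from Re and Im of e^((4+3i)t)v: X_1 = e^(4t)(cos(3t)·(2,-1) + sin(3t)·(3,-2)), X_2 = e^(4t)(sin(3t)·(2,-1) - cos(3t)·(3,-2)).
General solution: c_1X_1 + c_2X_2.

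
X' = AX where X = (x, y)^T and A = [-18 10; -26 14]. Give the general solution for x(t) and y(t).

Coefficient matrix A = [[-18, 10], [-26, 14]].
Characteristic polynomial det(A - λI) = λ^2 + 4λ + 8 = 0.
Eigenvalues λ = -2 ± 2i (complex conjugate pair).
For λ=-2+2i: an eigenvector is (-2,-3) - i(1,2) = (-2 - i, -3 - 2i).
A real fundamental pair from Re and Im of e^((-2+2i)t)v: X_1 = e^(-2t)(cos(2t)·(-2,-3) + sin(2t)·(1,2)), X_2 = e^(-2t)(sin(2t)·(-2,-3) - cos(2t)·(1,2)).
General solution: c_1X_1 + c_2X_2.

x(t) = c_1e^(-2t)sin(2t) - 2c_1e^(-2t)cos(2t) - 2c_2e^(-2t)sin(2t) - c_2e^(-2t)cos(2t), y(t) = 2c_1e^(-2t)sin(2t) - 3c_1e^(-2t)cos(2t) - 3c_2e^(-2t)sin(2t) - 2c_2e^(-2t)cos(2t)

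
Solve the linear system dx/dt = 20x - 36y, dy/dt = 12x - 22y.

Coefficient matrix A = [[20, -36], [12, -22]].
Characteristic polynomial det(A - λI) = λ^2 + 2λ - 8 = 0.
Eigenvalues λ = 2, -4.
For λ=2: (A-λI) row 1 is [18, -36], so an eigenvector is (2, 1).
For λ=-4: (A-λI) row 1 is [24, -36], so an eigenvector is (3, 2).
General solution: K_1e^(2t)(2,1) + K_2e^(-4t)(3,2).

x(t) = 2K_1e^(2t) + 3K_2e^(-4t), y(t) = K_1e^(2t) + 2K_2e^(-4t)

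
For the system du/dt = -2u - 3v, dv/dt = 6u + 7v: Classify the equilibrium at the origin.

A = [[-2,-3],[6,7]]; det(A-λI) = λ^2 - 5λ + 4.
λ = 4, 1: both positive.

unstable node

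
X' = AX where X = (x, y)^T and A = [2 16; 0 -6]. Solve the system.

x(t) = -2c_1e^(-6t) + c_2e^(2t), y(t) = c_1e^(-6t)

Coefficient matrix A = [[2, 16], [0, -6]].
Characteristic polynomial det(A - λI) = λ^2 + 4λ - 12 = 0.
Eigenvalues λ = -6, 2.
For λ=-6: (A-λI) row 1 is [8, 16], so an eigenvector is (-2, 1).
For λ=2: (A-λI) row 1 is [0, 16], so an eigenvector is (1, 0).
General solution: c_1e^(-6t)(-2,1) + c_2e^(2t)(1,0).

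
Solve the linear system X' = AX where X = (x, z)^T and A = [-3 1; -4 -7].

Coefficient matrix A = [[-3, 1], [-4, -7]].
Characteristic polynomial det(A - λI) = λ^2 + 10λ + 25 = 0.
Single eigenvalue λ = -5 with algebraic multiplicity 2.
Eigenvector v = (1,-2); generalized eigenvector w with (A-λI)w=v is (2,-3).
General solution: e^(-5t)[c_1·v + c_2·(t·v + w)].

x(t) = c_1e^(-5t) + c_2te^(-5t) + 2c_2e^(-5t), z(t) = -2c_1e^(-5t) - 2c_2te^(-5t) - 3c_2e^(-5t)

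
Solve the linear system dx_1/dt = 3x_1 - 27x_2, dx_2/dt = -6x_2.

x_1(t) = K_1e^(3t) - 3K_2e^(-6t), x_2(t) = -K_2e^(-6t)

Coefficient matrix A = [[3, -27], [0, -6]].
Characteristic polynomial det(A - λI) = λ^2 + 3λ - 18 = 0.
Eigenvalues λ = 3, -6.
For λ=3: (A-λI) row 1 is [0, -27], so an eigenvector is (1, 0).
For λ=-6: (A-λI) row 1 is [9, -27], so an eigenvector is (-3, -1).
General solution: K_1e^(3t)(1,0) + K_2e^(-6t)(-3,-1).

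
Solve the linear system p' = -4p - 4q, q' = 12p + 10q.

p(t) = -c_1e^(4t) + 2c_2e^(2t), q(t) = 2c_1e^(4t) - 3c_2e^(2t)

Coefficient matrix A = [[-4, -4], [12, 10]].
Characteristic polynomial det(A - λI) = λ^2 - 6λ + 8 = 0.
Eigenvalues λ = 4, 2.
For λ=4: (A-λI) row 1 is [-8, -4], so an eigenvector is (-1, 2).
For λ=2: (A-λI) row 1 is [-6, -4], so an eigenvector is (2, -3).
General solution: c_1e^(4t)(-1,2) + c_2e^(2t)(2,-3).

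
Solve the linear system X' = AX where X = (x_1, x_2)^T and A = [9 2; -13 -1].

Coefficient matrix A = [[9, 2], [-13, -1]].
Characteristic polynomial det(A - λI) = λ^2 - 8λ + 17 = 0.
Eigenvalues λ = 4 ± i (complex conjugate pair).
For λ=4+i: an eigenvector is (-1,2) - i(-1,3) = (-1 + i, 2 - 3i).
A real fundamental pair from Re and Im of e^((4+i)t)v: X_1 = e^(4t)(cos(t)·(-1,2) + sin(t)·(-1,3)), X_2 = e^(4t)(sin(t)·(-1,2) - cos(t)·(-1,3)).
General solution: C_1X_1 + C_2X_2.

x_1(t) = -C_1e^(4t)sin(t) - C_1e^(4t)cos(t) - C_2e^(4t)sin(t) + C_2e^(4t)cos(t), x_2(t) = 3C_1e^(4t)sin(t) + 2C_1e^(4t)cos(t) + 2C_2e^(4t)sin(t) - 3C_2e^(4t)cos(t)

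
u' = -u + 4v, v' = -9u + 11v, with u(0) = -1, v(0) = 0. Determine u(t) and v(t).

Coefficient matrix A = [[-1, 4], [-9, 11]].
Characteristic polynomial det(A - λI) = λ^2 - 10λ + 25 = 0.
Single eigenvalue λ = 5 with algebraic multiplicity 2.
Eigenvector v = (2,3); generalized eigenvector w with (A-λI)w=v is (-1,-1).
General solution: e^(5t)[C_1·v + C_2·(t·v + w)].
Applying u(0)=-1, v(0)=0 gives C_1=1, C_2=3.

u(t) = 6te^(5t) - e^(5t), v(t) = 9te^(5t)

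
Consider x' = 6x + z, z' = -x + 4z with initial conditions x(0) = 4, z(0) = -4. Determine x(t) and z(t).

x(t) = 4e^(5t), z(t) = -4e^(5t)

Coefficient matrix A = [[6, 1], [-1, 4]].
Characteristic polynomial det(A - λI) = λ^2 - 10λ + 25 = 0.
Single eigenvalue λ = 5 with algebraic multiplicity 2.
Eigenvector v = (1,-1); generalized eigenvector w with (A-λI)w=v is (-1,2).
General solution: e^(5t)[C_1·v + C_2·(t·v + w)].
Applying x(0)=4, z(0)=-4 gives C_1=4, C_2=0.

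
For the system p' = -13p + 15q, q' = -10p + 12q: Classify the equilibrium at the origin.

saddle

A = [[-13,15],[-10,12]]; det(A-λI) = λ^2 + λ - 6.
λ = 2, -3: opposite signs.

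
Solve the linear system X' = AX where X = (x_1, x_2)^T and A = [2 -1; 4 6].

x_1(t) = C_1e^(4t) + C_2te^(4t) - C_2e^(4t), x_2(t) = -2C_1e^(4t) - 2C_2te^(4t) + C_2e^(4t)

Coefficient matrix A = [[2, -1], [4, 6]].
Characteristic polynomial det(A - λI) = λ^2 - 8λ + 16 = 0.
Single eigenvalue λ = 4 with algebraic multiplicity 2.
Eigenvector v = (1,-2); generalized eigenvector w with (A-λI)w=v is (-1,1).
General solution: e^(4t)[C_1·v + C_2·(t·v + w)].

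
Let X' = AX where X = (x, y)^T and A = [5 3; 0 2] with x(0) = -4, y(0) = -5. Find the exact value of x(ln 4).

A = [[5,3],[0,2]]; eigenvalues λ = 2, 5.
Eigenvectors: (-1,1) for λ=2, (1,0) for λ=5.
From the initial condition, c_1 = -5, c_2 = -9.
x(ln 4) = (-5)(4^2)(-1) + (-9)(4^5)(1) = -9136.

-9136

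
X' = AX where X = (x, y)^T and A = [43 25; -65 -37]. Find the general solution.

x(t) = -c_1e^(3t)sin(5t) - 2c_1e^(3t)cos(5t) - 2c_2e^(3t)sin(5t) + c_2e^(3t)cos(5t), y(t) = 2c_1e^(3t)sin(5t) + 3c_1e^(3t)cos(5t) + 3c_2e^(3t)sin(5t) - 2c_2e^(3t)cos(5t)

Coefficient matrix A = [[43, 25], [-65, -37]].
Characteristic polynomial det(A - λI) = λ^2 - 6λ + 34 = 0.
Eigenvalues λ = 3 ± 5i (complex conjugate pair).
For λ=3+5i: an eigenvector is (-2,3) - i(-1,2) = (-2 + i, 3 - 2i).
A real fundamental pair from Re and Im of e^((3+5i)t)v: X_1 = e^(3t)(cos(5t)·(-2,3) + sin(5t)·(-1,2)), X_2 = e^(3t)(sin(5t)·(-2,3) - cos(5t)·(-1,2)).
General solution: c_1X_1 + c_2X_2.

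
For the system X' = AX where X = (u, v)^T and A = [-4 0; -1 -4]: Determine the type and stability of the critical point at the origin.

A = [[-4,0],[-1,-4]]; det(A-λI) = λ^2 + 8λ + 16.
repeated λ = -4 with a single eigenvector.

stable improper node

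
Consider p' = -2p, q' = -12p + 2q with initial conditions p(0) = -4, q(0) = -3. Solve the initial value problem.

p(t) = -4e^(-2t), q(t) = 9e^(2t) - 12e^(-2t)

Coefficient matrix A = [[-2, 0], [-12, 2]].
Characteristic polynomial det(A - λI) = λ^2 - 4 = 0.
Eigenvalues λ = 2, -2.
For λ=2: (A-λI) row 1 is [-4, 0], so an eigenvector is (0, 1).
For λ=-2: (A-λI) row 2 is [-12, 4], so an eigenvector is (-1, -3).
General solution: c_1e^(2t)(0,1) + c_2e^(-2t)(-1,-3).
Applying p(0)=-4, q(0)=-3 gives c_1=9, c_2=4.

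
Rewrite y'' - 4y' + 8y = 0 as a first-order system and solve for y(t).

y(t) = K_1e^(2t)cos(2t) + K_2e^(2t)sin(2t)

Let x_1 = y, x_2 = y'. Then x_1' = x_2 and x_2' = -8x_1 + 4x_2.
A = [[0,1],[-8,4]]; det(A-λI) = λ^2 - 4λ + 8.
Eigenvalues λ = 2 ± 2i.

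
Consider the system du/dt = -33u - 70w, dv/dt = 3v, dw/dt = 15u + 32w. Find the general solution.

u(t) = 7C_2e^(-3t) - 2C_3e^(2t), v(t) = C_1e^(3t), w(t) = -3C_2e^(-3t) + C_3e^(2t)

Coefficient matrix A = [[-33, 0, -70], [0, 3, 0], [15, 0, 32]].
det(A - λI) = 0 gives eigenvalues λ = 3, -3, 2.
For λ=3: eigenvector (0,1,0).
For λ=-3: eigenvector (7,0,-3).
For λ=2: eigenvector (-2,0,1).
General solution: C_1e^(3t)(0,1,0) + C_2e^(-3t)(7,0,-3) + C_3e^(2t)(-2,0,1).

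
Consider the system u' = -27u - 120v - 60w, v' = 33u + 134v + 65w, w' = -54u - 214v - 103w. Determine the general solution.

u(t) = 5K_1e^(-3t) - 2K_2e^(3t), v(t) = -5K_1e^(-3t) + K_2e^(3t) + K_3e^(4t), w(t) = 8K_1e^(-3t) - K_2e^(3t) - 2K_3e^(4t)

Coefficient matrix A = [[-27, -120, -60], [33, 134, 65], [-54, -214, -103]].
det(A - λI) = 0 gives eigenvalues λ = -3, 3, 4.
For λ=-3: eigenvector (5,-5,8).
For λ=3: eigenvector (-2,1,-1).
For λ=4: eigenvector (0,1,-2).
General solution: K_1e^(-3t)(5,-5,8) + K_2e^(3t)(-2,1,-1) + K_3e^(4t)(0,1,-2).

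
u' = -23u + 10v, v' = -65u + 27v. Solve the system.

Coefficient matrix A = [[-23, 10], [-65, 27]].
Characteristic polynomial det(A - λI) = λ^2 - 4λ + 29 = 0.
Eigenvalues λ = 2 ± 5i (complex conjugate pair).
For λ=2+5i: an eigenvector is (1,2) - i(-1,-3) = (1 + i, 2 + 3i).
A real fundamental pair from Re and Im of e^((2+5i)t)v: X_1 = e^(2t)(cos(5t)·(1,2) + sin(5t)·(-1,-3)), X_2 = e^(2t)(sin(5t)·(1,2) - cos(5t)·(-1,-3)).
General solution: C_1X_1 + C_2X_2.

u(t) = -C_1e^(2t)sin(5t) + C_1e^(2t)cos(5t) + C_2e^(2t)sin(5t) + C_2e^(2t)cos(5t), v(t) = -3C_1e^(2t)sin(5t) + 2C_1e^(2t)cos(5t) + 2C_2e^(2t)sin(5t) + 3C_2e^(2t)cos(5t)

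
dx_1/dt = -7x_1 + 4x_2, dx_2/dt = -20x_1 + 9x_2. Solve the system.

x_1(t) = -K_1e^(t)cos(4t) - K_2e^(t)sin(4t), x_2(t) = K_1e^(t)sin(4t) - 2K_1e^(t)cos(4t) - 2K_2e^(t)sin(4t) - K_2e^(t)cos(4t)

Coefficient matrix A = [[-7, 4], [-20, 9]].
Characteristic polynomial det(A - λI) = λ^2 - 2λ + 17 = 0.
Eigenvalues λ = 1 ± 4i (complex conjugate pair).
For λ=1+4i: an eigenvector is (-1,-2) - i(0,1) = (-1, -2 - i).
A real fundamental pair from Re and Im of e^((1+4i)t)v: X_1 = e^(t)(cos(4t)·(-1,-2) + sin(4t)·(0,1)), X_2 = e^(t)(sin(4t)·(-1,-2) - cos(4t)·(0,1)).
General solution: K_1X_1 + K_2X_2.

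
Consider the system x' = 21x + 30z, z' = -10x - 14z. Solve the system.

Coefficient matrix A = [[21, 30], [-10, -14]].
Characteristic polynomial det(A - λI) = λ^2 - 7λ + 6 = 0.
Eigenvalues λ = 6, 1.
For λ=6: (A-λI) row 1 is [15, 30], so an eigenvector is (2, -1).
For λ=1: (A-λI) row 1 is [20, 30], so an eigenvector is (3, -2).
General solution: K_1e^(6t)(2,-1) + K_2e^(t)(3,-2).

x(t) = 2K_1e^(6t) + 3K_2e^(t), z(t) = -K_1e^(6t) - 2K_2e^(t)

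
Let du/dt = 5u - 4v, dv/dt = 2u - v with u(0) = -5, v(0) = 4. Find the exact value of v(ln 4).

-524

A = [[5,-4],[2,-1]]; eigenvalues λ = 1, 3.
Eigenvectors: (1,1) for λ=1, (-2,-1) for λ=3.
From the initial condition, c_1 = 13, c_2 = 9.
v(ln 4) = (13)(4^1)(1) + (9)(4^3)(-1) = -524.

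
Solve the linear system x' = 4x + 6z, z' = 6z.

Coefficient matrix A = [[4, 6], [0, 6]].
Characteristic polynomial det(A - λI) = λ^2 - 10λ + 24 = 0.
Eigenvalues λ = 4, 6.
For λ=4: (A-λI) row 1 is [0, 6], so an eigenvector is (1, 0).
For λ=6: (A-λI) row 1 is [-2, 6], so an eigenvector is (3, 1).
General solution: c_1e^(4t)(1,0) + c_2e^(6t)(3,1).

x(t) = c_1e^(4t) + 3c_2e^(6t), z(t) = c_2e^(6t)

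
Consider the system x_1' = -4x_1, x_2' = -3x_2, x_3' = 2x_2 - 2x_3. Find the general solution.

Coefficient matrix A = [[-4, 0, 0], [0, -3, 0], [0, 2, -2]].
det(A - λI) = 0 gives eigenvalues λ = -3, -4, -2.
For λ=-3: eigenvector (0,1,-2).
For λ=-4: eigenvector (1,0,0).
For λ=-2: eigenvector (0,0,1).
General solution: c_1e^(-3t)(0,1,-2) + c_2e^(-4t)(1,0,0) + c_3e^(-2t)(0,0,1).

x_1(t) = c_2e^(-4t), x_2(t) = c_1e^(-3t), x_3(t) = -2c_1e^(-3t) + c_3e^(-2t)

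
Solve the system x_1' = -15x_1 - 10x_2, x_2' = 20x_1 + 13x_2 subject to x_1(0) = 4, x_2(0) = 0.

Coefficient matrix A = [[-15, -10], [20, 13]].
Characteristic polynomial det(A - λI) = λ^2 + 2λ + 5 = 0.
Eigenvalues λ = -1 ± 2i (complex conjugate pair).
For λ=-1+2i: an eigenvector is (2,-3) - i(1,-1) = (2 - i, -3 + i).
A real fundamental pair from Re and Im of e^((-1+2i)t)v: X_1 = e^(-t)(cos(2t)·(2,-3) + sin(2t)·(1,-1)), X_2 = e^(-t)(sin(2t)·(2,-3) - cos(2t)·(1,-1)).
General solution: C_1X_1 + C_2X_2.
Applying x_1(0)=4, x_2(0)=0 gives C_1=-4, C_2=-12.

x_1(t) = -28e^(-t)sin(2t) + 4e^(-t)cos(2t), x_2(t) = 40e^(-t)sin(2t)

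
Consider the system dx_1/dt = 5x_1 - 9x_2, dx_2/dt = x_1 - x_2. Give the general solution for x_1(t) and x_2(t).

Coefficient matrix A = [[5, -9], [1, -1]].
Characteristic polynomial det(A - λI) = λ^2 - 4λ + 4 = 0.
Single eigenvalue λ = 2 with algebraic multiplicity 2.
Eigenvector v = (-3,-1); generalized eigenvector w with (A-λI)w=v is (2,1).
General solution: e^(2t)[c_1·v + c_2·(t·v + w)].

x_1(t) = -3c_1e^(2t) - 3c_2te^(2t) + 2c_2e^(2t), x_2(t) = -c_1e^(2t) - c_2te^(2t) + c_2e^(2t)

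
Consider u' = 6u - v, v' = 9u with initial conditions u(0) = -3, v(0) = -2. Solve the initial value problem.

Coefficient matrix A = [[6, -1], [9, 0]].
Characteristic polynomial det(A - λI) = λ^2 - 6λ + 9 = 0.
Single eigenvalue λ = 3 with algebraic multiplicity 2.
Eigenvector v = (1,3); generalized eigenvector w with (A-λI)w=v is (0,-1).
General solution: e^(3t)[K_1·v + K_2·(t·v + w)].
Applying u(0)=-3, v(0)=-2 gives K_1=-3, K_2=-7.

u(t) = -7te^(3t) - 3e^(3t), v(t) = -21te^(3t) - 2e^(3t)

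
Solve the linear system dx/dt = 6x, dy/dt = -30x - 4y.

x(t) = c_2e^(6t), y(t) = c_1e^(-4t) - 3c_2e^(6t)

Coefficient matrix A = [[6, 0], [-30, -4]].
Characteristic polynomial det(A - λI) = λ^2 - 2λ - 24 = 0.
Eigenvalues λ = -4, 6.
For λ=-4: (A-λI) row 1 is [10, 0], so an eigenvector is (0, 1).
For λ=6: (A-λI) row 2 is [-30, -10], so an eigenvector is (1, -3).
General solution: c_1e^(-4t)(0,1) + c_2e^(6t)(1,-3).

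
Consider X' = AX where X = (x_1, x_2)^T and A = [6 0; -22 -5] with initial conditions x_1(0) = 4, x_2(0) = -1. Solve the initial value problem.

x_1(t) = 4e^(6t), x_2(t) = -8e^(6t) + 7e^(-5t)

Coefficient matrix A = [[6, 0], [-22, -5]].
Characteristic polynomial det(A - λI) = λ^2 - λ - 30 = 0.
Eigenvalues λ = 6, -5.
For λ=6: (A-λI) row 2 is [-22, -11], so an eigenvector is (-1, 2).
For λ=-5: (A-λI) row 1 is [11, 0], so an eigenvector is (0, 1).
General solution: K_1e^(6t)(-1,2) + K_2e^(-5t)(0,1).
Applying x_1(0)=4, x_2(0)=-1 gives K_1=-4, K_2=7.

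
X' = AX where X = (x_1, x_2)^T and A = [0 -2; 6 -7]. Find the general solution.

x_1(t) = 2K_1e^(-3t) + K_2e^(-4t), x_2(t) = 3K_1e^(-3t) + 2K_2e^(-4t)

Coefficient matrix A = [[0, -2], [6, -7]].
Characteristic polynomial det(A - λI) = λ^2 + 7λ + 12 = 0.
Eigenvalues λ = -3, -4.
For λ=-3: (A-λI) row 1 is [3, -2], so an eigenvector is (2, 3).
For λ=-4: (A-λI) row 1 is [4, -2], so an eigenvector is (1, 2).
General solution: K_1e^(-3t)(2,3) + K_2e^(-4t)(1,2).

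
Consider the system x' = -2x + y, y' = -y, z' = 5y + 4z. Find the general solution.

x(t) = -C_1e^(-2t) + C_2e^(-t), y(t) = C_2e^(-t), z(t) = -C_2e^(-t) + C_3e^(4t)

Coefficient matrix A = [[-2, 1, 0], [0, -1, 0], [0, 5, 4]].
det(A - λI) = 0 gives eigenvalues λ = -2, -1, 4.
For λ=-2: eigenvector (-1,0,0).
For λ=-1: eigenvector (1,1,-1).
For λ=4: eigenvector (0,0,1).
General solution: C_1e^(-2t)(-1,0,0) + C_2e^(-t)(1,1,-1) + C_3e^(4t)(0,0,1).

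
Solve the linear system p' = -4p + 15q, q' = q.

p(t) = C_1e^(-4t) + 3C_2e^(t), q(t) = C_2e^(t)

Coefficient matrix A = [[-4, 15], [0, 1]].
Characteristic polynomial det(A - λI) = λ^2 + 3λ - 4 = 0.
Eigenvalues λ = -4, 1.
For λ=-4: (A-λI) row 1 is [0, 15], so an eigenvector is (1, 0).
For λ=1: (A-λI) row 1 is [-5, 15], so an eigenvector is (3, 1).
General solution: C_1e^(-4t)(1,0) + C_2e^(t)(3,1).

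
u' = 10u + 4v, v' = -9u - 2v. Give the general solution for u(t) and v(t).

Coefficient matrix A = [[10, 4], [-9, -2]].
Characteristic polynomial det(A - λI) = λ^2 - 8λ + 16 = 0.
Single eigenvalue λ = 4 with algebraic multiplicity 2.
Eigenvector v = (2,-3); generalized eigenvector w with (A-λI)w=v is (1,-1).
General solution: e^(4t)[K_1·v + K_2·(t·v + w)].

u(t) = 2K_1e^(4t) + 2K_2te^(4t) + K_2e^(4t), v(t) = -3K_1e^(4t) - 3K_2te^(4t) - K_2e^(4t)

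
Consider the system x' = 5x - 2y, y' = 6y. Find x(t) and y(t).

x(t) = -2C_1e^(6t) + C_2e^(5t), y(t) = C_1e^(6t)

Coefficient matrix A = [[5, -2], [0, 6]].
Characteristic polynomial det(A - λI) = λ^2 - 11λ + 30 = 0.
Eigenvalues λ = 6, 5.
For λ=6: (A-λI) row 1 is [-1, -2], so an eigenvector is (-2, 1).
For λ=5: (A-λI) row 1 is [0, -2], so an eigenvector is (1, 0).
General solution: C_1e^(6t)(-2,1) + C_2e^(5t)(1,0).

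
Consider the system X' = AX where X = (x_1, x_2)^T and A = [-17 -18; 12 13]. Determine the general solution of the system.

Coefficient matrix A = [[-17, -18], [12, 13]].
Characteristic polynomial det(A - λI) = λ^2 + 4λ - 5 = 0.
Eigenvalues λ = -5, 1.
For λ=-5: (A-λI) row 1 is [-12, -18], so an eigenvector is (3, -2).
For λ=1: (A-λI) row 1 is [-18, -18], so an eigenvector is (1, -1).
General solution: K_1e^(-5t)(3,-2) + K_2e^(t)(1,-1).

x_1(t) = 3K_1e^(-5t) + K_2e^(t), x_2(t) = -2K_1e^(-5t) - K_2e^(t)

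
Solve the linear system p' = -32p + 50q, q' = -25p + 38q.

p(t) = 3C_1e^(3t)sin(5t) + C_1e^(3t)cos(5t) + C_2e^(3t)sin(5t) - 3C_2e^(3t)cos(5t), q(t) = 2C_1e^(3t)sin(5t) + C_1e^(3t)cos(5t) + C_2e^(3t)sin(5t) - 2C_2e^(3t)cos(5t)

Coefficient matrix A = [[-32, 50], [-25, 38]].
Characteristic polynomial det(A - λI) = λ^2 - 6λ + 34 = 0.
Eigenvalues λ = 3 ± 5i (complex conjugate pair).
For λ=3+5i: an eigenvector is (1,1) - i(3,2) = (1 - 3i, 1 - 2i).
A real fundamental pair from Re and Im of e^((3+5i)t)v: X_1 = e^(3t)(cos(5t)·(1,1) + sin(5t)·(3,2)), X_2 = e^(3t)(sin(5t)·(1,1) - cos(5t)·(3,2)).
General solution: C_1X_1 + C_2X_2.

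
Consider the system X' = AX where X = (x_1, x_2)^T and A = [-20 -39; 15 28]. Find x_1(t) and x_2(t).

x_1(t) = 2c_1e^(4t)sin(3t) + 3c_1e^(4t)cos(3t) + 3c_2e^(4t)sin(3t) - 2c_2e^(4t)cos(3t), x_2(t) = -c_1e^(4t)sin(3t) - 2c_1e^(4t)cos(3t) - 2c_2e^(4t)sin(3t) + c_2e^(4t)cos(3t)

Coefficient matrix A = [[-20, -39], [15, 28]].
Characteristic polynomial det(A - λI) = λ^2 - 8λ + 25 = 0.
Eigenvalues λ = 4 ± 3i (complex conjugate pair).
For λ=4+3i: an eigenvector is (3,-2) - i(2,-1) = (3 - 2i, -2 + i).
A real fundamental pair from Re and Im of e^((4+3i)t)v: X_1 = e^(4t)(cos(3t)·(3,-2) + sin(3t)·(2,-1)), X_2 = e^(4t)(sin(3t)·(3,-2) - cos(3t)·(2,-1)).
General solution: c_1X_1 + c_2X_2.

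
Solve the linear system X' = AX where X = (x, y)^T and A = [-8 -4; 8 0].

Coefficient matrix A = [[-8, -4], [8, 0]].
Characteristic polynomial det(A - λI) = λ^2 + 8λ + 32 = 0.
Eigenvalues λ = -4 ± 4i (complex conjugate pair).
For λ=-4+4i: an eigenvector is (0,-1) - i(1,-1) = (0 - i, -1 + i).
A real fundamental pair from Re and Im of e^((-4+4i)t)v: X_1 = e^(-4t)(cos(4t)·(0,-1) + sin(4t)·(1,-1)), X_2 = e^(-4t)(sin(4t)·(0,-1) - cos(4t)·(1,-1)).
General solution: c_1X_1 + c_2X_2.

x(t) = c_1e^(-4t)sin(4t) - c_2e^(-4t)cos(4t), y(t) = -c_1e^(-4t)sin(4t) - c_1e^(-4t)cos(4t) - c_2e^(-4t)sin(4t) + c_2e^(-4t)cos(4t)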